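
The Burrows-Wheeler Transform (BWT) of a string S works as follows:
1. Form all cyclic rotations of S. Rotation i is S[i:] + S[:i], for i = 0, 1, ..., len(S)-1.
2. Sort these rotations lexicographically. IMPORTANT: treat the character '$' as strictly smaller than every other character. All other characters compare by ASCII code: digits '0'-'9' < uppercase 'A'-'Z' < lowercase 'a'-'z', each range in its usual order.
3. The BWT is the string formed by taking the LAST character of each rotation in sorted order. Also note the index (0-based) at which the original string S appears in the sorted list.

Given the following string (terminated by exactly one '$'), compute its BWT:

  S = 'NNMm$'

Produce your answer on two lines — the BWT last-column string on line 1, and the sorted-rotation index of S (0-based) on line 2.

All 5 rotations (rotation i = S[i:]+S[:i]):
  rot[0] = NNMm$
  rot[1] = NMm$N
  rot[2] = Mm$NN
  rot[3] = m$NNM
  rot[4] = $NNMm
Sorted (with $ < everything):
  sorted[0] = $NNMm  (last char: 'm')
  sorted[1] = Mm$NN  (last char: 'N')
  sorted[2] = NMm$N  (last char: 'N')
  sorted[3] = NNMm$  (last char: '$')
  sorted[4] = m$NNM  (last char: 'M')
Last column: mNN$M
Original string S is at sorted index 3

Answer: mNN$M
3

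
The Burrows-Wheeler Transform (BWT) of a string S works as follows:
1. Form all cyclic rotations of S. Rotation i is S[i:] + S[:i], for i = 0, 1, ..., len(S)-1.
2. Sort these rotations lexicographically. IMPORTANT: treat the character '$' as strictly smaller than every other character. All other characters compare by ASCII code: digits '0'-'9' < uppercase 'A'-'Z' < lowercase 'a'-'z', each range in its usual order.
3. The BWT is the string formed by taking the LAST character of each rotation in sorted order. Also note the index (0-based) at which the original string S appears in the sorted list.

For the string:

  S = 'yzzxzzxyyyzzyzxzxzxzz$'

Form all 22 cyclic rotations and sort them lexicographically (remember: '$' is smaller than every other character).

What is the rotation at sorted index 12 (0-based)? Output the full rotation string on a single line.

All 22 rotations (rotation i = S[i:]+S[:i]):
  rot[0] = yzzxzzxyyyzzyzxzxzxzz$
  rot[1] = zzxzzxyyyzzyzxzxzxzz$y
  rot[2] = zxzzxyyyzzyzxzxzxzz$yz
  rot[3] = xzzxyyyzzyzxzxzxzz$yzz
  rot[4] = zzxyyyzzyzxzxzxzz$yzzx
  rot[5] = zxyyyzzyzxzxzxzz$yzzxz
  rot[6] = xyyyzzyzxzxzxzz$yzzxzz
  rot[7] = yyyzzyzxzxzxzz$yzzxzzx
  rot[8] = yyzzyzxzxzxzz$yzzxzzxy
  rot[9] = yzzyzxzxzxzz$yzzxzzxyy
  rot[10] = zzyzxzxzxzz$yzzxzzxyyy
  rot[11] = zyzxzxzxzz$yzzxzzxyyyz
  rot[12] = yzxzxzxzz$yzzxzzxyyyzz
  rot[13] = zxzxzxzz$yzzxzzxyyyzzy
  rot[14] = xzxzxzz$yzzxzzxyyyzzyz
  rot[15] = zxzxzz$yzzxzzxyyyzzyzx
  rot[16] = xzxzz$yzzxzzxyyyzzyzxz
  rot[17] = zxzz$yzzxzzxyyyzzyzxzx
  rot[18] = xzz$yzzxzzxyyyzzyzxzxz
  rot[19] = zz$yzzxzzxyyyzzyzxzxzx
  rot[20] = z$yzzxzzxyyyzzyzxzxzxz
  rot[21] = $yzzxzzxyyyzzyzxzxzxzz
Sorted (with $ < everything):
  sorted[0] = $yzzxzzxyyyzzyzxzxzxzz
  sorted[1] = xyyyzzyzxzxzxzz$yzzxzz
  sorted[2] = xzxzxzz$yzzxzzxyyyzzyz
  sorted[3] = xzxzz$yzzxzzxyyyzzyzxz
  sorted[4] = xzz$yzzxzzxyyyzzyzxzxz
  sorted[5] = xzzxyyyzzyzxzxzxzz$yzz
  sorted[6] = yyyzzyzxzxzxzz$yzzxzzx
  sorted[7] = yyzzyzxzxzxzz$yzzxzzxy
  sorted[8] = yzxzxzxzz$yzzxzzxyyyzz
  sorted[9] = yzzxzzxyyyzzyzxzxzxzz$
  sorted[10] = yzzyzxzxzxzz$yzzxzzxyy
  sorted[11] = z$yzzxzzxyyyzzyzxzxzxz
  sorted[12] = zxyyyzzyzxzxzxzz$yzzxz
  sorted[13] = zxzxzxzz$yzzxzzxyyyzzy
  sorted[14] = zxzxzz$yzzxzzxyyyzzyzx
  sorted[15] = zxzz$yzzxzzxyyyzzyzxzx
  sorted[16] = zxzzxyyyzzyzxzxzxzz$yz
  sorted[17] = zyzxzxzxzz$yzzxzzxyyyz
  sorted[18] = zz$yzzxzzxyyyzzyzxzxzx
  sorted[19] = zzxyyyzzyzxzxzxzz$yzzx
  sorted[20] = zzxzzxyyyzzyzxzxzxzz$y
  sorted[21] = zzyzxzxzxzz$yzzxzzxyyy
sorted[12] = zxyyyzzyzxzxzxzz$yzzxz

Answer: zxyyyzzyzxzxzxzz$yzzxz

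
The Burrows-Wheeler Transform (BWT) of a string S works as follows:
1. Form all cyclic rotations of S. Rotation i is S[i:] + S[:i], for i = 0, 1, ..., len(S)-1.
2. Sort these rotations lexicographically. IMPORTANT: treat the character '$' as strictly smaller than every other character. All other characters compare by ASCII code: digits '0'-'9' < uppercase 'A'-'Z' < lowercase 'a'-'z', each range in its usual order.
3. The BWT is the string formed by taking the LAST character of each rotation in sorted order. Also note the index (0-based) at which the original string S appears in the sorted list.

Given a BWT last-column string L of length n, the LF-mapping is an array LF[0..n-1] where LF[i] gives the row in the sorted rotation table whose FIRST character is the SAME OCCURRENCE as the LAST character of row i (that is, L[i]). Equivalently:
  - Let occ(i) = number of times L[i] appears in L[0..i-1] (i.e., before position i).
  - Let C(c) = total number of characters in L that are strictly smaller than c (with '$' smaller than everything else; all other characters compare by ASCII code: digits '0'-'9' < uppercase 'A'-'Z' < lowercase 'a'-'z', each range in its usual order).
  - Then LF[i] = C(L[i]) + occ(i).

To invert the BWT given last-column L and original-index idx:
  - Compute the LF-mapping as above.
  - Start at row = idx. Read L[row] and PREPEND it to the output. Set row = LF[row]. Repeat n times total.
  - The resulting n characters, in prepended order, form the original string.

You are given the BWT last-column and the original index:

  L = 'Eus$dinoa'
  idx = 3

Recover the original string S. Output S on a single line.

Answer: dinosauE$

Derivation:
LF mapping: 1 8 7 0 3 4 5 6 2
Walk LF starting at row 3, prepending L[row]:
  step 1: row=3, L[3]='$', prepend. Next row=LF[3]=0
  step 2: row=0, L[0]='E', prepend. Next row=LF[0]=1
  step 3: row=1, L[1]='u', prepend. Next row=LF[1]=8
  step 4: row=8, L[8]='a', prepend. Next row=LF[8]=2
  step 5: row=2, L[2]='s', prepend. Next row=LF[2]=7
  step 6: row=7, L[7]='o', prepend. Next row=LF[7]=6
  step 7: row=6, L[6]='n', prepend. Next row=LF[6]=5
  step 8: row=5, L[5]='i', prepend. Next row=LF[5]=4
  step 9: row=4, L[4]='d', prepend. Next row=LF[4]=3
Reversed output: dinosauE$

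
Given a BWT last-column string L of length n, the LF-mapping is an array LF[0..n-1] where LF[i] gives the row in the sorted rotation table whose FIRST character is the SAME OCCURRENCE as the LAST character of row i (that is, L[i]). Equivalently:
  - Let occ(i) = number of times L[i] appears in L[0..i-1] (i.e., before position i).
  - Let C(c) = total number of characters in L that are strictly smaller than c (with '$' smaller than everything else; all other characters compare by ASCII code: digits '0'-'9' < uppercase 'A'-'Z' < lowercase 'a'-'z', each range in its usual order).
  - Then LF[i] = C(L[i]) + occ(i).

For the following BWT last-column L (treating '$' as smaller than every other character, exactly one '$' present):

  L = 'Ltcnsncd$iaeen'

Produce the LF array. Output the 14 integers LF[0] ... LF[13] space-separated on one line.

Answer: 1 13 3 9 12 10 4 5 0 8 2 6 7 11

Derivation:
Char counts: '$':1, 'L':1, 'a':1, 'c':2, 'd':1, 'e':2, 'i':1, 'n':3, 's':1, 't':1
C (first-col start): C('$')=0, C('L')=1, C('a')=2, C('c')=3, C('d')=5, C('e')=6, C('i')=8, C('n')=9, C('s')=12, C('t')=13
L[0]='L': occ=0, LF[0]=C('L')+0=1+0=1
L[1]='t': occ=0, LF[1]=C('t')+0=13+0=13
L[2]='c': occ=0, LF[2]=C('c')+0=3+0=3
L[3]='n': occ=0, LF[3]=C('n')+0=9+0=9
L[4]='s': occ=0, LF[4]=C('s')+0=12+0=12
L[5]='n': occ=1, LF[5]=C('n')+1=9+1=10
L[6]='c': occ=1, LF[6]=C('c')+1=3+1=4
L[7]='d': occ=0, LF[7]=C('d')+0=5+0=5
L[8]='$': occ=0, LF[8]=C('$')+0=0+0=0
L[9]='i': occ=0, LF[9]=C('i')+0=8+0=8
L[10]='a': occ=0, LF[10]=C('a')+0=2+0=2
L[11]='e': occ=0, LF[11]=C('e')+0=6+0=6
L[12]='e': occ=1, LF[12]=C('e')+1=6+1=7
L[13]='n': occ=2, LF[13]=C('n')+2=9+2=11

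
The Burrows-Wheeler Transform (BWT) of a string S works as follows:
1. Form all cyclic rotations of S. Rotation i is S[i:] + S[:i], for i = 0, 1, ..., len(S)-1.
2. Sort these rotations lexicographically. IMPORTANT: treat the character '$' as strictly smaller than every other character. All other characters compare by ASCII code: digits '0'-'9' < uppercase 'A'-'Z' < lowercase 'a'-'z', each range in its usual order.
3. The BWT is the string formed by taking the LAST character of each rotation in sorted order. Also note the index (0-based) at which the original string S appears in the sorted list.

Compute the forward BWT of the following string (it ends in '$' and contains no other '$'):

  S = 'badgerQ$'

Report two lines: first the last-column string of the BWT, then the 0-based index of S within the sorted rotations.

Answer: Qrb$agde
3

Derivation:
All 8 rotations (rotation i = S[i:]+S[:i]):
  rot[0] = badgerQ$
  rot[1] = adgerQ$b
  rot[2] = dgerQ$ba
  rot[3] = gerQ$bad
  rot[4] = erQ$badg
  rot[5] = rQ$badge
  rot[6] = Q$badger
  rot[7] = $badgerQ
Sorted (with $ < everything):
  sorted[0] = $badgerQ  (last char: 'Q')
  sorted[1] = Q$badger  (last char: 'r')
  sorted[2] = adgerQ$b  (last char: 'b')
  sorted[3] = badgerQ$  (last char: '$')
  sorted[4] = dgerQ$ba  (last char: 'a')
  sorted[5] = erQ$badg  (last char: 'g')
  sorted[6] = gerQ$bad  (last char: 'd')
  sorted[7] = rQ$badge  (last char: 'e')
Last column: Qrb$agde
Original string S is at sorted index 3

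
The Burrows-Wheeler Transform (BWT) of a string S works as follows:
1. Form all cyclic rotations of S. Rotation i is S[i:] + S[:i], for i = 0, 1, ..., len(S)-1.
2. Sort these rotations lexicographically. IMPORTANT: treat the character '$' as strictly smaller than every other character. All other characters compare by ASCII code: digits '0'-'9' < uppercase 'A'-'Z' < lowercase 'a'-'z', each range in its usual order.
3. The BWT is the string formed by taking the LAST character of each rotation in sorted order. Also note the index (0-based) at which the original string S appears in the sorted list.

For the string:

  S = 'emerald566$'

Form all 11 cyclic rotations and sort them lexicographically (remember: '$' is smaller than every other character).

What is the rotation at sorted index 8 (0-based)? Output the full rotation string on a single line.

All 11 rotations (rotation i = S[i:]+S[:i]):
  rot[0] = emerald566$
  rot[1] = merald566$e
  rot[2] = erald566$em
  rot[3] = rald566$eme
  rot[4] = ald566$emer
  rot[5] = ld566$emera
  rot[6] = d566$emeral
  rot[7] = 566$emerald
  rot[8] = 66$emerald5
  rot[9] = 6$emerald56
  rot[10] = $emerald566
Sorted (with $ < everything):
  sorted[0] = $emerald566
  sorted[1] = 566$emerald
  sorted[2] = 6$emerald56
  sorted[3] = 66$emerald5
  sorted[4] = ald566$emer
  sorted[5] = d566$emeral
  sorted[6] = emerald566$
  sorted[7] = erald566$em
  sorted[8] = ld566$emera
  sorted[9] = merald566$e
  sorted[10] = rald566$eme
sorted[8] = ld566$emera

Answer: ld566$emera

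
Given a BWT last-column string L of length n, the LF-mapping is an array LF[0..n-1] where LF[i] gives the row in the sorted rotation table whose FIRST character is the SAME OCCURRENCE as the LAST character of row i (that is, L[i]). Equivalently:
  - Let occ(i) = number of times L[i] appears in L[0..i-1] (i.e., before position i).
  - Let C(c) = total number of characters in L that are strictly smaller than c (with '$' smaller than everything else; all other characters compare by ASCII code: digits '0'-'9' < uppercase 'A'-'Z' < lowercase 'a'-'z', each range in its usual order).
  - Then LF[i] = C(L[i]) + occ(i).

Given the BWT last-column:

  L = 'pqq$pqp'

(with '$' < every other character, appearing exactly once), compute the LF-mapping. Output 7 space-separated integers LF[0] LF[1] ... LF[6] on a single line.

Answer: 1 4 5 0 2 6 3

Derivation:
Char counts: '$':1, 'p':3, 'q':3
C (first-col start): C('$')=0, C('p')=1, C('q')=4
L[0]='p': occ=0, LF[0]=C('p')+0=1+0=1
L[1]='q': occ=0, LF[1]=C('q')+0=4+0=4
L[2]='q': occ=1, LF[2]=C('q')+1=4+1=5
L[3]='$': occ=0, LF[3]=C('$')+0=0+0=0
L[4]='p': occ=1, LF[4]=C('p')+1=1+1=2
L[5]='q': occ=2, LF[5]=C('q')+2=4+2=6
L[6]='p': occ=2, LF[6]=C('p')+2=1+2=3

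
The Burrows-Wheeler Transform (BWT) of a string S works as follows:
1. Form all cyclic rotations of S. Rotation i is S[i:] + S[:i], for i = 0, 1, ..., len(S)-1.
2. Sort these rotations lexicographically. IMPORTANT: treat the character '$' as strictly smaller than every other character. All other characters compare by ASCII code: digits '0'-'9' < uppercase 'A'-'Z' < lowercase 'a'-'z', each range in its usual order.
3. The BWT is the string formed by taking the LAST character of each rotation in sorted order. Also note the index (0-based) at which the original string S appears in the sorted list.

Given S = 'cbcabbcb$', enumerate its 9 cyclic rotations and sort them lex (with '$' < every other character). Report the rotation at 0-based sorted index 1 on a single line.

Answer: abbcb$cbc

Derivation:
All 9 rotations (rotation i = S[i:]+S[:i]):
  rot[0] = cbcabbcb$
  rot[1] = bcabbcb$c
  rot[2] = cabbcb$cb
  rot[3] = abbcb$cbc
  rot[4] = bbcb$cbca
  rot[5] = bcb$cbcab
  rot[6] = cb$cbcabb
  rot[7] = b$cbcabbc
  rot[8] = $cbcabbcb
Sorted (with $ < everything):
  sorted[0] = $cbcabbcb
  sorted[1] = abbcb$cbc
  sorted[2] = b$cbcabbc
  sorted[3] = bbcb$cbca
  sorted[4] = bcabbcb$c
  sorted[5] = bcb$cbcab
  sorted[6] = cabbcb$cb
  sorted[7] = cb$cbcabb
  sorted[8] = cbcabbcb$
sorted[1] = abbcb$cbc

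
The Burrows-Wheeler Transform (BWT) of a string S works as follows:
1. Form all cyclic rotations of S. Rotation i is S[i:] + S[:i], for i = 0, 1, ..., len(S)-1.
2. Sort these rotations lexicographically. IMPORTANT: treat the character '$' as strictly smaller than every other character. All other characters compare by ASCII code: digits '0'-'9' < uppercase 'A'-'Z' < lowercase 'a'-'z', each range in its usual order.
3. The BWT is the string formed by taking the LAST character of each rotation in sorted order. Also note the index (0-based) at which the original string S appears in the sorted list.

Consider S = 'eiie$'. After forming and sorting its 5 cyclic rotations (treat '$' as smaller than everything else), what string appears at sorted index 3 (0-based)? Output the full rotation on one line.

Answer: ie$ei

Derivation:
All 5 rotations (rotation i = S[i:]+S[:i]):
  rot[0] = eiie$
  rot[1] = iie$e
  rot[2] = ie$ei
  rot[3] = e$eii
  rot[4] = $eiie
Sorted (with $ < everything):
  sorted[0] = $eiie
  sorted[1] = e$eii
  sorted[2] = eiie$
  sorted[3] = ie$ei
  sorted[4] = iie$e
sorted[3] = ie$ei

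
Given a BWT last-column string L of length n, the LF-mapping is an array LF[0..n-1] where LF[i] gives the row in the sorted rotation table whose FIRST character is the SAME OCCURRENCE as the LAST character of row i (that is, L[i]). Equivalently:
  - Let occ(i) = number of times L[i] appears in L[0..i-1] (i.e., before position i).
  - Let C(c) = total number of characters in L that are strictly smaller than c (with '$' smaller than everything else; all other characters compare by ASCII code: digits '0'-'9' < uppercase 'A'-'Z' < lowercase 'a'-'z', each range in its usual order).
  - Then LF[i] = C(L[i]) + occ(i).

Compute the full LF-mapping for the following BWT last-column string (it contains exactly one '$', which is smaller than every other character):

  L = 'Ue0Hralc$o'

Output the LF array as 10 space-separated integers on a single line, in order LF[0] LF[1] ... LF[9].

Char counts: '$':1, '0':1, 'H':1, 'U':1, 'a':1, 'c':1, 'e':1, 'l':1, 'o':1, 'r':1
C (first-col start): C('$')=0, C('0')=1, C('H')=2, C('U')=3, C('a')=4, C('c')=5, C('e')=6, C('l')=7, C('o')=8, C('r')=9
L[0]='U': occ=0, LF[0]=C('U')+0=3+0=3
L[1]='e': occ=0, LF[1]=C('e')+0=6+0=6
L[2]='0': occ=0, LF[2]=C('0')+0=1+0=1
L[3]='H': occ=0, LF[3]=C('H')+0=2+0=2
L[4]='r': occ=0, LF[4]=C('r')+0=9+0=9
L[5]='a': occ=0, LF[5]=C('a')+0=4+0=4
L[6]='l': occ=0, LF[6]=C('l')+0=7+0=7
L[7]='c': occ=0, LF[7]=C('c')+0=5+0=5
L[8]='$': occ=0, LF[8]=C('$')+0=0+0=0
L[9]='o': occ=0, LF[9]=C('o')+0=8+0=8

Answer: 3 6 1 2 9 4 7 5 0 8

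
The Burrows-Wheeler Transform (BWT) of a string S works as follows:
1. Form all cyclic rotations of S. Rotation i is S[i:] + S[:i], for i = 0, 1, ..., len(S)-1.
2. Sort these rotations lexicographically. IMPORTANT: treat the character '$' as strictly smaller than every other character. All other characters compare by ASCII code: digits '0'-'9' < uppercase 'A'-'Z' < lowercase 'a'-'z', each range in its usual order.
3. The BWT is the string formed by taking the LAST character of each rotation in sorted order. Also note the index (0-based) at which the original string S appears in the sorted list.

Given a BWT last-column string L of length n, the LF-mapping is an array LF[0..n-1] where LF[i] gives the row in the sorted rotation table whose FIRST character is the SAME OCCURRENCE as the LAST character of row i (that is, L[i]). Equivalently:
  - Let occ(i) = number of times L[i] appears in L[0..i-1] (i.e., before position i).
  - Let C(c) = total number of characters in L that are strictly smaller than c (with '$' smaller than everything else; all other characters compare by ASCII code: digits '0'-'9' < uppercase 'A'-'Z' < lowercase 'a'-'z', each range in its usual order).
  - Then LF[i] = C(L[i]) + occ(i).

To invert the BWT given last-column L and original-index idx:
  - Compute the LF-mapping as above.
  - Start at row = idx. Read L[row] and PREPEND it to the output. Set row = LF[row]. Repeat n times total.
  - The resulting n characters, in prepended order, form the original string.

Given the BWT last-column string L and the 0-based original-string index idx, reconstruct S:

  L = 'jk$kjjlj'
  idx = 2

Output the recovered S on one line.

Answer: jjlkjkj$

Derivation:
LF mapping: 1 5 0 6 2 3 7 4
Walk LF starting at row 2, prepending L[row]:
  step 1: row=2, L[2]='$', prepend. Next row=LF[2]=0
  step 2: row=0, L[0]='j', prepend. Next row=LF[0]=1
  step 3: row=1, L[1]='k', prepend. Next row=LF[1]=5
  step 4: row=5, L[5]='j', prepend. Next row=LF[5]=3
  step 5: row=3, L[3]='k', prepend. Next row=LF[3]=6
  step 6: row=6, L[6]='l', prepend. Next row=LF[6]=7
  step 7: row=7, L[7]='j', prepend. Next row=LF[7]=4
  step 8: row=4, L[4]='j', prepend. Next row=LF[4]=2
Reversed output: jjlkjkj$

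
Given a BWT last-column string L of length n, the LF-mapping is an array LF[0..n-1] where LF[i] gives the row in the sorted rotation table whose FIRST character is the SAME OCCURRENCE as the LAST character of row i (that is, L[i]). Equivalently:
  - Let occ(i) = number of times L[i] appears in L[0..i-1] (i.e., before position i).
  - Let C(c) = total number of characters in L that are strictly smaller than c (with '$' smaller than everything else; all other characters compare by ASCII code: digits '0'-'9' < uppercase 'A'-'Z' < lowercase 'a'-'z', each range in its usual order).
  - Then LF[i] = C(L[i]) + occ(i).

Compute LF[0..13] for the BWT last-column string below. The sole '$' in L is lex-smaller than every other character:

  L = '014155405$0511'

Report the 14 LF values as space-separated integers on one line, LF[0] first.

Char counts: '$':1, '0':3, '1':4, '4':2, '5':4
C (first-col start): C('$')=0, C('0')=1, C('1')=4, C('4')=8, C('5')=10
L[0]='0': occ=0, LF[0]=C('0')+0=1+0=1
L[1]='1': occ=0, LF[1]=C('1')+0=4+0=4
L[2]='4': occ=0, LF[2]=C('4')+0=8+0=8
L[3]='1': occ=1, LF[3]=C('1')+1=4+1=5
L[4]='5': occ=0, LF[4]=C('5')+0=10+0=10
L[5]='5': occ=1, LF[5]=C('5')+1=10+1=11
L[6]='4': occ=1, LF[6]=C('4')+1=8+1=9
L[7]='0': occ=1, LF[7]=C('0')+1=1+1=2
L[8]='5': occ=2, LF[8]=C('5')+2=10+2=12
L[9]='$': occ=0, LF[9]=C('$')+0=0+0=0
L[10]='0': occ=2, LF[10]=C('0')+2=1+2=3
L[11]='5': occ=3, LF[11]=C('5')+3=10+3=13
L[12]='1': occ=2, LF[12]=C('1')+2=4+2=6
L[13]='1': occ=3, LF[13]=C('1')+3=4+3=7

Answer: 1 4 8 5 10 11 9 2 12 0 3 13 6 7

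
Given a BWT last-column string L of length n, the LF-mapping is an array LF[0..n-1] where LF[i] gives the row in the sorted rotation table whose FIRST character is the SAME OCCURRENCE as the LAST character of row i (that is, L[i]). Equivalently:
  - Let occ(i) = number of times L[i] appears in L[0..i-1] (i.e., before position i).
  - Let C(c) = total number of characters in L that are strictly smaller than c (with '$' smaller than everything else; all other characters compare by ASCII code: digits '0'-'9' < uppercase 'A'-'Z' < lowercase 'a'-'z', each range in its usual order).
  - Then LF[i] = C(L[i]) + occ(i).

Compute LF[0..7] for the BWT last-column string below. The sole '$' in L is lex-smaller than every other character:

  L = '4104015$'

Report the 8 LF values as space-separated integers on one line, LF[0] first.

Answer: 5 3 1 6 2 4 7 0

Derivation:
Char counts: '$':1, '0':2, '1':2, '4':2, '5':1
C (first-col start): C('$')=0, C('0')=1, C('1')=3, C('4')=5, C('5')=7
L[0]='4': occ=0, LF[0]=C('4')+0=5+0=5
L[1]='1': occ=0, LF[1]=C('1')+0=3+0=3
L[2]='0': occ=0, LF[2]=C('0')+0=1+0=1
L[3]='4': occ=1, LF[3]=C('4')+1=5+1=6
L[4]='0': occ=1, LF[4]=C('0')+1=1+1=2
L[5]='1': occ=1, LF[5]=C('1')+1=3+1=4
L[6]='5': occ=0, LF[6]=C('5')+0=7+0=7
L[7]='$': occ=0, LF[7]=C('$')+0=0+0=0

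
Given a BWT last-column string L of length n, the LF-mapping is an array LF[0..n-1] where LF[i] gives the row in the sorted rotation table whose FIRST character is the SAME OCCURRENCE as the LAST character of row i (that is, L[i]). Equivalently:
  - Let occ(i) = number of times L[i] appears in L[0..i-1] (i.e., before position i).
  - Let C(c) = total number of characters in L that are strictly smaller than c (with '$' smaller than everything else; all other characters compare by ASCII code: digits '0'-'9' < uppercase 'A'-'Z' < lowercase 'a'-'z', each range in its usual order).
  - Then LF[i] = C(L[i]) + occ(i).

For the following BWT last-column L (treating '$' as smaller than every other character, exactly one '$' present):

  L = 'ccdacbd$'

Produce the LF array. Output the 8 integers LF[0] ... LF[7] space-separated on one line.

Answer: 3 4 6 1 5 2 7 0

Derivation:
Char counts: '$':1, 'a':1, 'b':1, 'c':3, 'd':2
C (first-col start): C('$')=0, C('a')=1, C('b')=2, C('c')=3, C('d')=6
L[0]='c': occ=0, LF[0]=C('c')+0=3+0=3
L[1]='c': occ=1, LF[1]=C('c')+1=3+1=4
L[2]='d': occ=0, LF[2]=C('d')+0=6+0=6
L[3]='a': occ=0, LF[3]=C('a')+0=1+0=1
L[4]='c': occ=2, LF[4]=C('c')+2=3+2=5
L[5]='b': occ=0, LF[5]=C('b')+0=2+0=2
L[6]='d': occ=1, LF[6]=C('d')+1=6+1=7
L[7]='$': occ=0, LF[7]=C('$')+0=0+0=0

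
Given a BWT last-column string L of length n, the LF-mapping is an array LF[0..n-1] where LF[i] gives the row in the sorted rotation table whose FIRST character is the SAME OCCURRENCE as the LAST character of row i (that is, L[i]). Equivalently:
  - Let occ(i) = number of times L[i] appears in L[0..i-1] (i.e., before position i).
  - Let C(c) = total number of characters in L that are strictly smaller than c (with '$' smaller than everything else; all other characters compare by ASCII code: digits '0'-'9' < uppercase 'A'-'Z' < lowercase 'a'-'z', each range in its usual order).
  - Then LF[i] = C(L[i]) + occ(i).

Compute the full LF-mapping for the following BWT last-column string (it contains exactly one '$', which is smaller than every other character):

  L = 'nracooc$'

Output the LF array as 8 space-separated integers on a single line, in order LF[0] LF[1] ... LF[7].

Answer: 4 7 1 2 5 6 3 0

Derivation:
Char counts: '$':1, 'a':1, 'c':2, 'n':1, 'o':2, 'r':1
C (first-col start): C('$')=0, C('a')=1, C('c')=2, C('n')=4, C('o')=5, C('r')=7
L[0]='n': occ=0, LF[0]=C('n')+0=4+0=4
L[1]='r': occ=0, LF[1]=C('r')+0=7+0=7
L[2]='a': occ=0, LF[2]=C('a')+0=1+0=1
L[3]='c': occ=0, LF[3]=C('c')+0=2+0=2
L[4]='o': occ=0, LF[4]=C('o')+0=5+0=5
L[5]='o': occ=1, LF[5]=C('o')+1=5+1=6
L[6]='c': occ=1, LF[6]=C('c')+1=2+1=3
L[7]='$': occ=0, LF[7]=C('$')+0=0+0=0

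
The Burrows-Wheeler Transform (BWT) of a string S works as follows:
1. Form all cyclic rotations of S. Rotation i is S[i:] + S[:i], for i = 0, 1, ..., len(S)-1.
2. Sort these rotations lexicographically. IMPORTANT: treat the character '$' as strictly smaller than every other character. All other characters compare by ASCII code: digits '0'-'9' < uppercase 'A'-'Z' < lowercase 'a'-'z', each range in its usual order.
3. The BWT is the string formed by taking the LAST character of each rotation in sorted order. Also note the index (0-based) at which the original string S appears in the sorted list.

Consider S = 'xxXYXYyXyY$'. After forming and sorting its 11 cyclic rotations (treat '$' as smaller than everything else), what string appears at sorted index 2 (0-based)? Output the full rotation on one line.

All 11 rotations (rotation i = S[i:]+S[:i]):
  rot[0] = xxXYXYyXyY$
  rot[1] = xXYXYyXyY$x
  rot[2] = XYXYyXyY$xx
  rot[3] = YXYyXyY$xxX
  rot[4] = XYyXyY$xxXY
  rot[5] = YyXyY$xxXYX
  rot[6] = yXyY$xxXYXY
  rot[7] = XyY$xxXYXYy
  rot[8] = yY$xxXYXYyX
  rot[9] = Y$xxXYXYyXy
  rot[10] = $xxXYXYyXyY
Sorted (with $ < everything):
  sorted[0] = $xxXYXYyXyY
  sorted[1] = XYXYyXyY$xx
  sorted[2] = XYyXyY$xxXY
  sorted[3] = XyY$xxXYXYy
  sorted[4] = Y$xxXYXYyXy
  sorted[5] = YXYyXyY$xxX
  sorted[6] = YyXyY$xxXYX
  sorted[7] = xXYXYyXyY$x
  sorted[8] = xxXYXYyXyY$
  sorted[9] = yXyY$xxXYXY
  sorted[10] = yY$xxXYXYyX
sorted[2] = XYyXyY$xxXY

Answer: XYyXyY$xxXY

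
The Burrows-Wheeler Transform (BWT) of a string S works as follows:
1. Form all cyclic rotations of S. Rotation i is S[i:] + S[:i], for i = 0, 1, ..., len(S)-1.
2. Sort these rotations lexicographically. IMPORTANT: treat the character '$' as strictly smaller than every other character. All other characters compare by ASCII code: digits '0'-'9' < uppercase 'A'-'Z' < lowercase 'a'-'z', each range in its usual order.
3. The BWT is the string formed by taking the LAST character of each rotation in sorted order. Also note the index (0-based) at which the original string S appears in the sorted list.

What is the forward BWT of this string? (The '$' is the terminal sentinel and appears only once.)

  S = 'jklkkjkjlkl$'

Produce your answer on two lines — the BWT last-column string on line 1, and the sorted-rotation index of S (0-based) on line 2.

All 12 rotations (rotation i = S[i:]+S[:i]):
  rot[0] = jklkkjkjlkl$
  rot[1] = klkkjkjlkl$j
  rot[2] = lkkjkjlkl$jk
  rot[3] = kkjkjlkl$jkl
  rot[4] = kjkjlkl$jklk
  rot[5] = jkjlkl$jklkk
  rot[6] = kjlkl$jklkkj
  rot[7] = jlkl$jklkkjk
  rot[8] = lkl$jklkkjkj
  rot[9] = kl$jklkkjkjl
  rot[10] = l$jklkkjkjlk
  rot[11] = $jklkkjkjlkl
Sorted (with $ < everything):
  sorted[0] = $jklkkjkjlkl  (last char: 'l')
  sorted[1] = jkjlkl$jklkk  (last char: 'k')
  sorted[2] = jklkkjkjlkl$  (last char: '$')
  sorted[3] = jlkl$jklkkjk  (last char: 'k')
  sorted[4] = kjkjlkl$jklk  (last char: 'k')
  sorted[5] = kjlkl$jklkkj  (last char: 'j')
  sorted[6] = kkjkjlkl$jkl  (last char: 'l')
  sorted[7] = kl$jklkkjkjl  (last char: 'l')
  sorted[8] = klkkjkjlkl$j  (last char: 'j')
  sorted[9] = l$jklkkjkjlk  (last char: 'k')
  sorted[10] = lkkjkjlkl$jk  (last char: 'k')
  sorted[11] = lkl$jklkkjkj  (last char: 'j')
Last column: lk$kkjlljkkj
Original string S is at sorted index 2

Answer: lk$kkjlljkkj
2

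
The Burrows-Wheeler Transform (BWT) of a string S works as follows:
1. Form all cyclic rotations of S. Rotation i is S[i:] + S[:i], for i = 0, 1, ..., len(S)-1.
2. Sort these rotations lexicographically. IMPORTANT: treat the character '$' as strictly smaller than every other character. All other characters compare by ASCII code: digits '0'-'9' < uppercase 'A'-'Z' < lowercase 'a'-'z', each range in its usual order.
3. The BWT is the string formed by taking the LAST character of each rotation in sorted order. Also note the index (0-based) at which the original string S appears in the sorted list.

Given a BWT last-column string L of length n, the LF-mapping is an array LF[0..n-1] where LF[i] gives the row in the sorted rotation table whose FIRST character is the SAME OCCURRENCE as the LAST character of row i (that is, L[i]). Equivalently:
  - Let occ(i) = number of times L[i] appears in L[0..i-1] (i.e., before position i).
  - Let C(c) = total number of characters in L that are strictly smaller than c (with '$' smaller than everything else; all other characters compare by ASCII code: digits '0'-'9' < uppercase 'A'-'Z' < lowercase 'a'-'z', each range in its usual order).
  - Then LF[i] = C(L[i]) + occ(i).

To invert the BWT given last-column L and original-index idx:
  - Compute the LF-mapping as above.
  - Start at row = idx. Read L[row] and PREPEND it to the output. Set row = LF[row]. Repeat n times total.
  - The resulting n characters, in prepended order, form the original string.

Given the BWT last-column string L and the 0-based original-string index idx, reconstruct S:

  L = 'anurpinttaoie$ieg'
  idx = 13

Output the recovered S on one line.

Answer: repetitioniguana$

Derivation:
LF mapping: 1 9 16 13 12 6 10 14 15 2 11 7 3 0 8 4 5
Walk LF starting at row 13, prepending L[row]:
  step 1: row=13, L[13]='$', prepend. Next row=LF[13]=0
  step 2: row=0, L[0]='a', prepend. Next row=LF[0]=1
  step 3: row=1, L[1]='n', prepend. Next row=LF[1]=9
  step 4: row=9, L[9]='a', prepend. Next row=LF[9]=2
  step 5: row=2, L[2]='u', prepend. Next row=LF[2]=16
  step 6: row=16, L[16]='g', prepend. Next row=LF[16]=5
  step 7: row=5, L[5]='i', prepend. Next row=LF[5]=6
  step 8: row=6, L[6]='n', prepend. Next row=LF[6]=10
  step 9: row=10, L[10]='o', prepend. Next row=LF[10]=11
  step 10: row=11, L[11]='i', prepend. Next row=LF[11]=7
  step 11: row=7, L[7]='t', prepend. Next row=LF[7]=14
  step 12: row=14, L[14]='i', prepend. Next row=LF[14]=8
  step 13: row=8, L[8]='t', prepend. Next row=LF[8]=15
  step 14: row=15, L[15]='e', prepend. Next row=LF[15]=4
  step 15: row=4, L[4]='p', prepend. Next row=LF[4]=12
  step 16: row=12, L[12]='e', prepend. Next row=LF[12]=3
  step 17: row=3, L[3]='r', prepend. Next row=LF[3]=13
Reversed output: repetitioniguana$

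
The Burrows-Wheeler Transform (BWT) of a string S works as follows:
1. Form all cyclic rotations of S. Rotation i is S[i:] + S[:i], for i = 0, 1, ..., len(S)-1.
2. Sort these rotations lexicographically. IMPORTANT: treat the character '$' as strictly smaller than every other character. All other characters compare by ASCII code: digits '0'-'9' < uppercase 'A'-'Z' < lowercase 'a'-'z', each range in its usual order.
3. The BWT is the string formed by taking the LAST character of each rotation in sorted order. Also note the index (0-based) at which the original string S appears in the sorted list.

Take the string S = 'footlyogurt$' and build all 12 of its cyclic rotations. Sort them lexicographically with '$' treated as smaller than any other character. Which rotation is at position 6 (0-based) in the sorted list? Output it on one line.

All 12 rotations (rotation i = S[i:]+S[:i]):
  rot[0] = footlyogurt$
  rot[1] = ootlyogurt$f
  rot[2] = otlyogurt$fo
  rot[3] = tlyogurt$foo
  rot[4] = lyogurt$foot
  rot[5] = yogurt$footl
  rot[6] = ogurt$footly
  rot[7] = gurt$footlyo
  rot[8] = urt$footlyog
  rot[9] = rt$footlyogu
  rot[10] = t$footlyogur
  rot[11] = $footlyogurt
Sorted (with $ < everything):
  sorted[0] = $footlyogurt
  sorted[1] = footlyogurt$
  sorted[2] = gurt$footlyo
  sorted[3] = lyogurt$foot
  sorted[4] = ogurt$footly
  sorted[5] = ootlyogurt$f
  sorted[6] = otlyogurt$fo
  sorted[7] = rt$footlyogu
  sorted[8] = t$footlyogur
  sorted[9] = tlyogurt$foo
  sorted[10] = urt$footlyog
  sorted[11] = yogurt$footl
sorted[6] = otlyogurt$fo

Answer: otlyogurt$fo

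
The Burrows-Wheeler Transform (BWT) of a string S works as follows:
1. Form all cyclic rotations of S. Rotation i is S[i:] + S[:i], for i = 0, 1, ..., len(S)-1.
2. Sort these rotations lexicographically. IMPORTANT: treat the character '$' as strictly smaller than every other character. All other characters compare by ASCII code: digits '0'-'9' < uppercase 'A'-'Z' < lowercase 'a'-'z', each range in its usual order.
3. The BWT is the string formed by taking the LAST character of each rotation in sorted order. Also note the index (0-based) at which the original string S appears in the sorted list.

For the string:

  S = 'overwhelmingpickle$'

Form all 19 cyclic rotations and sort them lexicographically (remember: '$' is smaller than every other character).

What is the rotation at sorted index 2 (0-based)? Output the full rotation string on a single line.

Answer: e$overwhelmingpickl

Derivation:
All 19 rotations (rotation i = S[i:]+S[:i]):
  rot[0] = overwhelmingpickle$
  rot[1] = verwhelmingpickle$o
  rot[2] = erwhelmingpickle$ov
  rot[3] = rwhelmingpickle$ove
  rot[4] = whelmingpickle$over
  rot[5] = helmingpickle$overw
  rot[6] = elmingpickle$overwh
  rot[7] = lmingpickle$overwhe
  rot[8] = mingpickle$overwhel
  rot[9] = ingpickle$overwhelm
  rot[10] = ngpickle$overwhelmi
  rot[11] = gpickle$overwhelmin
  rot[12] = pickle$overwhelming
  rot[13] = ickle$overwhelmingp
  rot[14] = ckle$overwhelmingpi
  rot[15] = kle$overwhelmingpic
  rot[16] = le$overwhelmingpick
  rot[17] = e$overwhelmingpickl
  rot[18] = $overwhelmingpickle
Sorted (with $ < everything):
  sorted[0] = $overwhelmingpickle
  sorted[1] = ckle$overwhelmingpi
  sorted[2] = e$overwhelmingpickl
  sorted[3] = elmingpickle$overwh
  sorted[4] = erwhelmingpickle$ov
  sorted[5] = gpickle$overwhelmin
  sorted[6] = helmingpickle$overw
  sorted[7] = ickle$overwhelmingp
  sorted[8] = ingpickle$overwhelm
  sorted[9] = kle$overwhelmingpic
  sorted[10] = le$overwhelmingpick
  sorted[11] = lmingpickle$overwhe
  sorted[12] = mingpickle$overwhel
  sorted[13] = ngpickle$overwhelmi
  sorted[14] = overwhelmingpickle$
  sorted[15] = pickle$overwhelming
  sorted[16] = rwhelmingpickle$ove
  sorted[17] = verwhelmingpickle$o
  sorted[18] = whelmingpickle$over
sorted[2] = e$overwhelmingpickl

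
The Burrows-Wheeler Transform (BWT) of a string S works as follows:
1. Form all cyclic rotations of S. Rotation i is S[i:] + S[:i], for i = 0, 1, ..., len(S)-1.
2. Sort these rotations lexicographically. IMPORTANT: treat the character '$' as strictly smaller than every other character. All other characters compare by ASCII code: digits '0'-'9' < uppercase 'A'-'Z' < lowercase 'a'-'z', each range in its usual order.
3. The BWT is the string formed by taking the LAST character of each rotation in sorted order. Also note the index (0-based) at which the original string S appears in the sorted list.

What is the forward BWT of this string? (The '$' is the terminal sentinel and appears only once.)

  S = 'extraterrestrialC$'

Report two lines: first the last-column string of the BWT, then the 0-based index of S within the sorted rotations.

All 18 rotations (rotation i = S[i:]+S[:i]):
  rot[0] = extraterrestrialC$
  rot[1] = xtraterrestrialC$e
  rot[2] = traterrestrialC$ex
  rot[3] = raterrestrialC$ext
  rot[4] = aterrestrialC$extr
  rot[5] = terrestrialC$extra
  rot[6] = errestrialC$extrat
  rot[7] = rrestrialC$extrate
  rot[8] = restrialC$extrater
  rot[9] = estrialC$extraterr
  rot[10] = strialC$extraterre
  rot[11] = trialC$extraterres
  rot[12] = rialC$extraterrest
  rot[13] = ialC$extraterrestr
  rot[14] = alC$extraterrestri
  rot[15] = lC$extraterrestria
  rot[16] = C$extraterrestrial
  rot[17] = $extraterrestrialC
Sorted (with $ < everything):
  sorted[0] = $extraterrestrialC  (last char: 'C')
  sorted[1] = C$extraterrestrial  (last char: 'l')
  sorted[2] = alC$extraterrestri  (last char: 'i')
  sorted[3] = aterrestrialC$extr  (last char: 'r')
  sorted[4] = errestrialC$extrat  (last char: 't')
  sorted[5] = estrialC$extraterr  (last char: 'r')
  sorted[6] = extraterrestrialC$  (last char: '$')
  sorted[7] = ialC$extraterrestr  (last char: 'r')
  sorted[8] = lC$extraterrestria  (last char: 'a')
  sorted[9] = raterrestrialC$ext  (last char: 't')
  sorted[10] = restrialC$extrater  (last char: 'r')
  sorted[11] = rialC$extraterrest  (last char: 't')
  sorted[12] = rrestrialC$extrate  (last char: 'e')
  sorted[13] = strialC$extraterre  (last char: 'e')
  sorted[14] = terrestrialC$extra  (last char: 'a')
  sorted[15] = traterrestrialC$ex  (last char: 'x')
  sorted[16] = trialC$extraterres  (last char: 's')
  sorted[17] = xtraterrestrialC$e  (last char: 'e')
Last column: Clirtr$ratrteeaxse
Original string S is at sorted index 6

Answer: Clirtr$ratrteeaxse
6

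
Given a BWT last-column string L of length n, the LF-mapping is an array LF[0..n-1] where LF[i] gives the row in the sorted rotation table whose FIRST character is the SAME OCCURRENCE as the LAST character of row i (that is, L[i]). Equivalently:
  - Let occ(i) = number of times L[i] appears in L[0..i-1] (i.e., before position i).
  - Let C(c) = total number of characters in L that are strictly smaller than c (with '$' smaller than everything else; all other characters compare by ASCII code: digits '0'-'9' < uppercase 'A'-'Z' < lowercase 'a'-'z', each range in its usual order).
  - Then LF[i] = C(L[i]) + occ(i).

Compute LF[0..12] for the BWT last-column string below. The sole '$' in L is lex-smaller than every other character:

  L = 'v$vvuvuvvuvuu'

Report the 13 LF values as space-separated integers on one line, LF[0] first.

Char counts: '$':1, 'u':5, 'v':7
C (first-col start): C('$')=0, C('u')=1, C('v')=6
L[0]='v': occ=0, LF[0]=C('v')+0=6+0=6
L[1]='$': occ=0, LF[1]=C('$')+0=0+0=0
L[2]='v': occ=1, LF[2]=C('v')+1=6+1=7
L[3]='v': occ=2, LF[3]=C('v')+2=6+2=8
L[4]='u': occ=0, LF[4]=C('u')+0=1+0=1
L[5]='v': occ=3, LF[5]=C('v')+3=6+3=9
L[6]='u': occ=1, LF[6]=C('u')+1=1+1=2
L[7]='v': occ=4, LF[7]=C('v')+4=6+4=10
L[8]='v': occ=5, LF[8]=C('v')+5=6+5=11
L[9]='u': occ=2, LF[9]=C('u')+2=1+2=3
L[10]='v': occ=6, LF[10]=C('v')+6=6+6=12
L[11]='u': occ=3, LF[11]=C('u')+3=1+3=4
L[12]='u': occ=4, LF[12]=C('u')+4=1+4=5

Answer: 6 0 7 8 1 9 2 10 11 3 12 4 5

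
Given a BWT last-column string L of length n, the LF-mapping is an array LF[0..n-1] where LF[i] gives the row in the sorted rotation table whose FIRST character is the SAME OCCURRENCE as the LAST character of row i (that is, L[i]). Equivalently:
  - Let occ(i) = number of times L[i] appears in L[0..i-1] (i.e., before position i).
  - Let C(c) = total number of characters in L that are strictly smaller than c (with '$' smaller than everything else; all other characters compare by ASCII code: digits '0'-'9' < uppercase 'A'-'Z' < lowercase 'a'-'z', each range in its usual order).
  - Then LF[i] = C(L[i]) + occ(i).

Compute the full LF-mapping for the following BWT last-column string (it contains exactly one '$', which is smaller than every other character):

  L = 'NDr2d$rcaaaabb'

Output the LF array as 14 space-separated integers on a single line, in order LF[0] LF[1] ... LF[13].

Answer: 3 2 12 1 11 0 13 10 4 5 6 7 8 9

Derivation:
Char counts: '$':1, '2':1, 'D':1, 'N':1, 'a':4, 'b':2, 'c':1, 'd':1, 'r':2
C (first-col start): C('$')=0, C('2')=1, C('D')=2, C('N')=3, C('a')=4, C('b')=8, C('c')=10, C('d')=11, C('r')=12
L[0]='N': occ=0, LF[0]=C('N')+0=3+0=3
L[1]='D': occ=0, LF[1]=C('D')+0=2+0=2
L[2]='r': occ=0, LF[2]=C('r')+0=12+0=12
L[3]='2': occ=0, LF[3]=C('2')+0=1+0=1
L[4]='d': occ=0, LF[4]=C('d')+0=11+0=11
L[5]='$': occ=0, LF[5]=C('$')+0=0+0=0
L[6]='r': occ=1, LF[6]=C('r')+1=12+1=13
L[7]='c': occ=0, LF[7]=C('c')+0=10+0=10
L[8]='a': occ=0, LF[8]=C('a')+0=4+0=4
L[9]='a': occ=1, LF[9]=C('a')+1=4+1=5
L[10]='a': occ=2, LF[10]=C('a')+2=4+2=6
L[11]='a': occ=3, LF[11]=C('a')+3=4+3=7
L[12]='b': occ=0, LF[12]=C('b')+0=8+0=8
L[13]='b': occ=1, LF[13]=C('b')+1=8+1=9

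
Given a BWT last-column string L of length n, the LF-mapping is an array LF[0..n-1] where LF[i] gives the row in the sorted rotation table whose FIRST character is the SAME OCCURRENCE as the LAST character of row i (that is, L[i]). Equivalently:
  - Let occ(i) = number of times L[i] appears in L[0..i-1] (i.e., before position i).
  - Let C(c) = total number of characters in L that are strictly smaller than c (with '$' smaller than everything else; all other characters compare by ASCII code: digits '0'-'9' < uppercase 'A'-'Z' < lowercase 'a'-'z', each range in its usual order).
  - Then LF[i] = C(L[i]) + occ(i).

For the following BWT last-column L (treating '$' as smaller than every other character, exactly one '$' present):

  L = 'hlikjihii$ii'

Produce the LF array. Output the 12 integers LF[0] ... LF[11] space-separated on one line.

Answer: 1 11 3 10 9 4 2 5 6 0 7 8

Derivation:
Char counts: '$':1, 'h':2, 'i':6, 'j':1, 'k':1, 'l':1
C (first-col start): C('$')=0, C('h')=1, C('i')=3, C('j')=9, C('k')=10, C('l')=11
L[0]='h': occ=0, LF[0]=C('h')+0=1+0=1
L[1]='l': occ=0, LF[1]=C('l')+0=11+0=11
L[2]='i': occ=0, LF[2]=C('i')+0=3+0=3
L[3]='k': occ=0, LF[3]=C('k')+0=10+0=10
L[4]='j': occ=0, LF[4]=C('j')+0=9+0=9
L[5]='i': occ=1, LF[5]=C('i')+1=3+1=4
L[6]='h': occ=1, LF[6]=C('h')+1=1+1=2
L[7]='i': occ=2, LF[7]=C('i')+2=3+2=5
L[8]='i': occ=3, LF[8]=C('i')+3=3+3=6
L[9]='$': occ=0, LF[9]=C('$')+0=0+0=0
L[10]='i': occ=4, LF[10]=C('i')+4=3+4=7
L[11]='i': occ=5, LF[11]=C('i')+5=3+5=8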